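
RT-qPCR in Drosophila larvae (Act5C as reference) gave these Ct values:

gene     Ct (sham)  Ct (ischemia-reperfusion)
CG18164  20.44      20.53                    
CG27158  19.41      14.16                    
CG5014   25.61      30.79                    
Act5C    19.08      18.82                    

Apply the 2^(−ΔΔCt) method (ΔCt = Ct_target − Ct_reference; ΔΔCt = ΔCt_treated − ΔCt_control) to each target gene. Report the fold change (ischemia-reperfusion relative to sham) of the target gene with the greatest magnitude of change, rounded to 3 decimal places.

0.023

CG18164: ΔΔCt = (20.53−18.82) − (20.44−19.08) = 1.71 − 1.36 = 0.35; fold change = 2^-0.35 = 0.785
CG27158: ΔΔCt = (14.16−18.82) − (19.41−19.08) = -4.66 − 0.33 = -4.99; fold change = 2^4.99 = 31.779
CG5014: ΔΔCt = (30.79−18.82) − (25.61−19.08) = 11.97 − 6.53 = 5.44; fold change = 2^-5.44 = 0.023
CG5014 has the largest |ΔΔCt| = 5.44.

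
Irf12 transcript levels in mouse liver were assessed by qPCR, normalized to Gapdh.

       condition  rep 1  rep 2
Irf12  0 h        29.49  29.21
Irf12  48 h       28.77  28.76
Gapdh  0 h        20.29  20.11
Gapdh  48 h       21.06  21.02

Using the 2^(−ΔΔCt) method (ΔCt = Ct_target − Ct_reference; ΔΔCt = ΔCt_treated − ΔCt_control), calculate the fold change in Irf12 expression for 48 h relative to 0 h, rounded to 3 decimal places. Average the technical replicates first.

2.685

Mean Ct: Irf12 0 h 29.350; Irf12 48 h 28.765; Gapdh 0 h 20.200; Gapdh 48 h 21.040
ΔCt(0 h) = 29.350 − 20.200 = 9.150
ΔCt(48 h) = 28.765 − 21.040 = 7.725
ΔΔCt = 7.725 − 9.150 = -1.425
Fold change = 2^(−(-1.425)) = 2^1.425 = 2.6851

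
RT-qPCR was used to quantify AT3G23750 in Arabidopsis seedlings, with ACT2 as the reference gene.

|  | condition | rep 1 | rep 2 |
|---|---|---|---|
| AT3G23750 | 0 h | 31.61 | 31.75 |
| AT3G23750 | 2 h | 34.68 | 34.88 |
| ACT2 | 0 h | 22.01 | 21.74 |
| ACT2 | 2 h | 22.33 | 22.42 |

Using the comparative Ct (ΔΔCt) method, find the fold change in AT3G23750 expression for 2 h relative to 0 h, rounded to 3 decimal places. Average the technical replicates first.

0.165

Mean Ct: AT3G23750 0 h 31.680; AT3G23750 2 h 34.780; ACT2 0 h 21.875; ACT2 2 h 22.375
ΔCt(0 h) = 31.680 − 21.875 = 9.805
ΔCt(2 h) = 34.780 − 22.375 = 12.405
ΔΔCt = 12.405 − 9.805 = 2.600
Fold change = 2^(−2.600) = 0.1649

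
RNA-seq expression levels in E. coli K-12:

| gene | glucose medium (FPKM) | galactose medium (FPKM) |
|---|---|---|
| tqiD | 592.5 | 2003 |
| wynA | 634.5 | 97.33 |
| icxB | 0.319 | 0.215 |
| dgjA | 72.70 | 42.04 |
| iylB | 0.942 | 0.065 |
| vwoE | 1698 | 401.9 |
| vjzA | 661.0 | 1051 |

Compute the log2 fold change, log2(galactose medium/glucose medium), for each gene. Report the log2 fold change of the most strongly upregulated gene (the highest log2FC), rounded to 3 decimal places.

1.757

log2(2003/592.5) = 1.757  (tqiD)
log2(97.33/634.5) = -2.705  (wynA)
log2(0.215/0.319) = -0.569  (icxB)
log2(42.04/72.70) = -0.790  (dgjA)
log2(0.065/0.942) = -3.857  (iylB)
log2(401.9/1698) = -2.079  (vwoE)
log2(1051/661.0) = 0.669  (vjzA)
tqiD is most strongly upregulated.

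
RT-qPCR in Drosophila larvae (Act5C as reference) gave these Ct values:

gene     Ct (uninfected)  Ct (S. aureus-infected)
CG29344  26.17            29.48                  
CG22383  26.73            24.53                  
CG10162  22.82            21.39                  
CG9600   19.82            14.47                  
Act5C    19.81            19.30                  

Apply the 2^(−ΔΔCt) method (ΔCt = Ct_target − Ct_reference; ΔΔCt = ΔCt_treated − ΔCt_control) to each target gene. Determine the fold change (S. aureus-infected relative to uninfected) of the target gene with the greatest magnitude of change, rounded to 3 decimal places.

CG29344: ΔΔCt = (29.48−19.30) − (26.17−19.81) = 10.18 − 6.36 = 3.82; fold change = 2^-3.82 = 0.071
CG22383: ΔΔCt = (24.53−19.30) − (26.73−19.81) = 5.23 − 6.92 = -1.69; fold change = 2^1.69 = 3.227
CG10162: ΔΔCt = (21.39−19.30) − (22.82−19.81) = 2.09 − 3.01 = -0.92; fold change = 2^0.92 = 1.892
CG9600: ΔΔCt = (14.47−19.30) − (19.82−19.81) = -4.83 − 0.01 = -4.84; fold change = 2^4.84 = 28.641
CG9600 has the largest |ΔΔCt| = 4.84.

28.641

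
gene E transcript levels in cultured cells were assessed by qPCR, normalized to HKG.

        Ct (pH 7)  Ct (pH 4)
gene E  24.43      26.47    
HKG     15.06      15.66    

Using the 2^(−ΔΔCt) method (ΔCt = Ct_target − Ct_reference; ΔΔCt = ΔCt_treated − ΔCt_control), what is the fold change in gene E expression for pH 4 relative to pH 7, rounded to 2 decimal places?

ΔCt(pH 7) = 24.430 − 15.060 = 9.370
ΔCt(pH 4) = 26.470 − 15.660 = 10.810
ΔΔCt = 10.810 − 9.370 = 1.440
Fold change = 2^(−1.440) = 0.369

0.37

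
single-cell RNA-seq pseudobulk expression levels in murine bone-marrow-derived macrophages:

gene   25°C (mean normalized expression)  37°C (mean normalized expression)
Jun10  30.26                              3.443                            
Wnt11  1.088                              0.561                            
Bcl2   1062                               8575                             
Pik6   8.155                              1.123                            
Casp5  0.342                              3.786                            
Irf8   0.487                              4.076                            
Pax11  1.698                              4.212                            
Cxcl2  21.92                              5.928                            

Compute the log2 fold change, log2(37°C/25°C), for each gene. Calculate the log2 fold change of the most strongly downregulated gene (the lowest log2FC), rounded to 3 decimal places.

-3.136

log2(3.443/30.26) = -3.136  (Jun10)
log2(0.561/1.088) = -0.956  (Wnt11)
log2(8575/1062) = 3.013  (Bcl2)
log2(1.123/8.155) = -2.860  (Pik6)
log2(3.786/0.342) = 3.469  (Casp5)
log2(4.076/0.487) = 3.065  (Irf8)
log2(4.212/1.698) = 1.311  (Pax11)
log2(5.928/21.92) = -1.887  (Cxcl2)
Jun10 is most strongly downregulated.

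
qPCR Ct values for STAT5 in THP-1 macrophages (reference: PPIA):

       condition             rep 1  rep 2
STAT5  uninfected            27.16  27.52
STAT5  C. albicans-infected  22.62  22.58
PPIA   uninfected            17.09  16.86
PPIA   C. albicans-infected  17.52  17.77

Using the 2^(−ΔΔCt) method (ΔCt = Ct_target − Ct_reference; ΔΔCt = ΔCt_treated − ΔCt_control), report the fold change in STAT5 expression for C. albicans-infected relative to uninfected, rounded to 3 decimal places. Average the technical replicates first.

42.518

Mean Ct: STAT5 uninfected 27.340; STAT5 C. albicans-infected 22.600; PPIA uninfected 16.975; PPIA C. albicans-infected 17.645
ΔCt(uninfected) = 27.340 − 16.975 = 10.365
ΔCt(C. albicans-infected) = 22.600 − 17.645 = 4.955
ΔΔCt = 4.955 − 10.365 = -5.410
Fold change = 2^(−(-5.410)) = 2^5.410 = 42.5179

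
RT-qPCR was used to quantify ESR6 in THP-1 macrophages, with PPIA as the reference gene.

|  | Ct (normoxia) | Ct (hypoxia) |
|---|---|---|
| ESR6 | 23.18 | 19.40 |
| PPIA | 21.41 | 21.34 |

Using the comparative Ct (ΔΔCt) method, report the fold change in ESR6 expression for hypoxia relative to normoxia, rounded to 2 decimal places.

13.09

ΔCt(normoxia) = 23.180 − 21.410 = 1.770
ΔCt(hypoxia) = 19.400 − 21.340 = -1.940
ΔΔCt = -1.940 − 1.770 = -3.710
Fold change = 2^(−(-3.710)) = 2^3.710 = 13.086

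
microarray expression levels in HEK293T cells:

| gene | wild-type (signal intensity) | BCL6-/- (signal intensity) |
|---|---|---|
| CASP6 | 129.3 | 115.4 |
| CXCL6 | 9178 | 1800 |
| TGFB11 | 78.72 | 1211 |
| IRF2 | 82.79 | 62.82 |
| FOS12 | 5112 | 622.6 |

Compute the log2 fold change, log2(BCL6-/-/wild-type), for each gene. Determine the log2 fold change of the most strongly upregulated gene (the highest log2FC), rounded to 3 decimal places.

log2(115.4/129.3) = -0.164  (CASP6)
log2(1800/9178) = -2.350  (CXCL6)
log2(1211/78.72) = 3.943  (TGFB11)
log2(62.82/82.79) = -0.398  (IRF2)
log2(622.6/5112) = -3.038  (FOS12)
TGFB11 is most strongly upregulated.

3.943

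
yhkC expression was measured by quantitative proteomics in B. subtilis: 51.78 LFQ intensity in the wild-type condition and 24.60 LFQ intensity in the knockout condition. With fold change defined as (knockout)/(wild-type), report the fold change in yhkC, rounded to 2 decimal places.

Fold change = 24.60 / 51.78 = 0.475
yhkC is downregulated.

0.48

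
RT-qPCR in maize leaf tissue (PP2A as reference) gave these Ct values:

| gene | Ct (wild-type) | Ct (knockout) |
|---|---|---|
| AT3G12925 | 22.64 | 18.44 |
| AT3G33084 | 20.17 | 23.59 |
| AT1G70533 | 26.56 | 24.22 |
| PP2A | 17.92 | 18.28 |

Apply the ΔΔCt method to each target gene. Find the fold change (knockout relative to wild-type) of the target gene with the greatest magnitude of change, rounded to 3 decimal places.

AT3G12925: ΔΔCt = (18.44−18.28) − (22.64−17.92) = 0.16 − 4.72 = -4.56; fold change = 2^4.56 = 23.588
AT3G33084: ΔΔCt = (23.59−18.28) − (20.17−17.92) = 5.31 − 2.25 = 3.06; fold change = 2^-3.06 = 0.120
AT1G70533: ΔΔCt = (24.22−18.28) − (26.56−17.92) = 5.94 − 8.64 = -2.70; fold change = 2^2.70 = 6.498
AT3G12925 has the largest |ΔΔCt| = 4.56.

23.588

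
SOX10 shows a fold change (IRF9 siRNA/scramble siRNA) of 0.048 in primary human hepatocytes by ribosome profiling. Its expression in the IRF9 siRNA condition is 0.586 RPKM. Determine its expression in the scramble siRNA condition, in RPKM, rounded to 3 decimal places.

12.208

scramble siRNA expression = 0.586 / 0.048 = 12.208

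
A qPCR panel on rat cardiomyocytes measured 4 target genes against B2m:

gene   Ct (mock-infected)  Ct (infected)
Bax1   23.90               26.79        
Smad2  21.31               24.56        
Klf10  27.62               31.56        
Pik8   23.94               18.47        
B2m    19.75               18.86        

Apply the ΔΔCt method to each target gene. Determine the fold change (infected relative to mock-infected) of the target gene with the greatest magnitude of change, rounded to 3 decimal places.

0.035

Bax1: ΔΔCt = (26.79−18.86) − (23.90−19.75) = 7.93 − 4.15 = 3.78; fold change = 2^-3.78 = 0.073
Smad2: ΔΔCt = (24.56−18.86) − (21.31−19.75) = 5.70 − 1.56 = 4.14; fold change = 2^-4.14 = 0.057
Klf10: ΔΔCt = (31.56−18.86) − (27.62−19.75) = 12.70 − 7.87 = 4.83; fold change = 2^-4.83 = 0.035
Pik8: ΔΔCt = (18.47−18.86) − (23.94−19.75) = -0.39 − 4.19 = -4.58; fold change = 2^4.58 = 23.918
Klf10 has the largest |ΔΔCt| = 4.83.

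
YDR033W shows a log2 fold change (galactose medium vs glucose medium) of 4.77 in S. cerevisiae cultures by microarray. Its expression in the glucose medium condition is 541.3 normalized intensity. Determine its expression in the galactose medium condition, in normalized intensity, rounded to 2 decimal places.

14769.00

Fold change = 2^(4.77) = 27.2843
galactose medium expression = 541.3 × 27.2843 = 14769.00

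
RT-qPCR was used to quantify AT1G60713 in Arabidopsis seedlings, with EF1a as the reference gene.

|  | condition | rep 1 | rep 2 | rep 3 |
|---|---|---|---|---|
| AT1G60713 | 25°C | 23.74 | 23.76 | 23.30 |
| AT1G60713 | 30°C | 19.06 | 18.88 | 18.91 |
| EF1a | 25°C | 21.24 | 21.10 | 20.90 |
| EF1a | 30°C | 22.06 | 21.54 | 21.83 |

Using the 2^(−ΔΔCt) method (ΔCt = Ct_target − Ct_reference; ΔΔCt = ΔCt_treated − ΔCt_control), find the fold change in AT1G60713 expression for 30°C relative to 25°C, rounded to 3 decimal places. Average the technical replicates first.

Mean Ct: AT1G60713 25°C 23.600; AT1G60713 30°C 18.950; EF1a 25°C 21.080; EF1a 30°C 21.810
ΔCt(25°C) = 23.600 − 21.080 = 2.520
ΔCt(30°C) = 18.950 − 21.810 = -2.860
ΔΔCt = -2.860 − 2.520 = -5.380
Fold change = 2^(−(-5.380)) = 2^5.380 = 41.6429

41.643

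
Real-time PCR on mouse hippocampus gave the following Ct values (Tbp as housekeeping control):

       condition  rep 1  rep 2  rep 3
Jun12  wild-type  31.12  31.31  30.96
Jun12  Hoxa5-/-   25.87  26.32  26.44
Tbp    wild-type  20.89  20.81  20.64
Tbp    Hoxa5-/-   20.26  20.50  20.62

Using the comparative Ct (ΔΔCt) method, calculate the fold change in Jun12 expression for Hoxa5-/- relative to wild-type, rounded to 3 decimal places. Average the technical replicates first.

24.251

Mean Ct: Jun12 wild-type 31.130; Jun12 Hoxa5-/- 26.210; Tbp wild-type 20.780; Tbp Hoxa5-/- 20.460
ΔCt(wild-type) = 31.130 − 20.780 = 10.350
ΔCt(Hoxa5-/-) = 26.210 − 20.460 = 5.750
ΔΔCt = 5.750 − 10.350 = -4.600
Fold change = 2^(−(-4.600)) = 2^4.600 = 24.2515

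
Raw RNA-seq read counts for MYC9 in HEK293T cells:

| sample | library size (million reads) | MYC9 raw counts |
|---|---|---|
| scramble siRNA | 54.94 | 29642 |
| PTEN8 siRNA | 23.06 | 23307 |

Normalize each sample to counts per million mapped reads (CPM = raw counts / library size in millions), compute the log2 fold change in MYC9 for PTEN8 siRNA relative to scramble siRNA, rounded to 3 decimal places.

CPM(scramble siRNA) = 29642 / 54.94 = 539.5340
CPM(PTEN8 siRNA) = 23307 / 23.06 = 1010.7112
Fold change = 1010.7112 / 539.5340 = 1.87330
log2(1.87330) = 0.9056

0.906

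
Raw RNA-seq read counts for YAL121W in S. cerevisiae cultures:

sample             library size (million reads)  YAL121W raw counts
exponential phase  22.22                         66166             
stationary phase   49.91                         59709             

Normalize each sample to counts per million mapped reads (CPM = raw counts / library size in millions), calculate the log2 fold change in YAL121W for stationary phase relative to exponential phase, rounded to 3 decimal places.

-1.316

CPM(exponential phase) = 66166 / 22.22 = 2977.7678
CPM(stationary phase) = 59709 / 49.91 = 1196.3334
Fold change = 1196.3334 / 2977.7678 = 0.40176
log2(0.40176) = -1.3156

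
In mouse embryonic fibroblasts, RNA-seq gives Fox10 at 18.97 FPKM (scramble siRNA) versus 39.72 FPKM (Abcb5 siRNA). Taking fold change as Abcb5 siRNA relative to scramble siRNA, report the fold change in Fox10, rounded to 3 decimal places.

2.094

Fold change = 39.72 / 18.97 = 2.0938
Fox10 is upregulated.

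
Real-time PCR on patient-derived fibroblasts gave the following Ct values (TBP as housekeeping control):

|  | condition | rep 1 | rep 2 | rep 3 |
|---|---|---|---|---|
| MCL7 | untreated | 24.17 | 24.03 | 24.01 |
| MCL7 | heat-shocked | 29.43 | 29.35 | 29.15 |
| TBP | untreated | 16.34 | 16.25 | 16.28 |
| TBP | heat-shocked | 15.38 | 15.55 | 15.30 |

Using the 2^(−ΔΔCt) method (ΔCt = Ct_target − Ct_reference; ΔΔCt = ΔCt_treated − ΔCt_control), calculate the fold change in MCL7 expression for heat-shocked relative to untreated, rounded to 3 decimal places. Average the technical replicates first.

Mean Ct: MCL7 untreated 24.070; MCL7 heat-shocked 29.310; TBP untreated 16.290; TBP heat-shocked 15.410
ΔCt(untreated) = 24.070 − 16.290 = 7.780
ΔCt(heat-shocked) = 29.310 − 15.410 = 13.900
ΔΔCt = 13.900 − 7.780 = 6.120
Fold change = 2^(−6.120) = 0.0144

0.014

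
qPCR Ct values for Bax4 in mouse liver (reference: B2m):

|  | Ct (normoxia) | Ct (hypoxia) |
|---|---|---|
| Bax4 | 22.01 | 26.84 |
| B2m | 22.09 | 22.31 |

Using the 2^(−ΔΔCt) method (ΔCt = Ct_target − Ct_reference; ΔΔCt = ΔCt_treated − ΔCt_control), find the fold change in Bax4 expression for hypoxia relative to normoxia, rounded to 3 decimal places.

ΔCt(normoxia) = 22.010 − 22.090 = -0.080
ΔCt(hypoxia) = 26.840 − 22.310 = 4.530
ΔΔCt = 4.530 − (-0.080) = 4.610
Fold change = 2^(−4.610) = 0.0409

0.041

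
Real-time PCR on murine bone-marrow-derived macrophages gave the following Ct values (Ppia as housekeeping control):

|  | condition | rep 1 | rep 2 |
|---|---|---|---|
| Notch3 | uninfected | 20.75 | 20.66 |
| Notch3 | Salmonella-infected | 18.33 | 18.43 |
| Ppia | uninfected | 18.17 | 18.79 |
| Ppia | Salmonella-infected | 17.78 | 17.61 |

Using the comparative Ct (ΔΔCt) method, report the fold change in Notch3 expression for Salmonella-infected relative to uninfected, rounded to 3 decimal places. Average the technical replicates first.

2.908

Mean Ct: Notch3 uninfected 20.705; Notch3 Salmonella-infected 18.380; Ppia uninfected 18.480; Ppia Salmonella-infected 17.695
ΔCt(uninfected) = 20.705 − 18.480 = 2.225
ΔCt(Salmonella-infected) = 18.380 − 17.695 = 0.685
ΔΔCt = 0.685 − 2.225 = -1.540
Fold change = 2^(−(-1.540)) = 2^1.540 = 2.9079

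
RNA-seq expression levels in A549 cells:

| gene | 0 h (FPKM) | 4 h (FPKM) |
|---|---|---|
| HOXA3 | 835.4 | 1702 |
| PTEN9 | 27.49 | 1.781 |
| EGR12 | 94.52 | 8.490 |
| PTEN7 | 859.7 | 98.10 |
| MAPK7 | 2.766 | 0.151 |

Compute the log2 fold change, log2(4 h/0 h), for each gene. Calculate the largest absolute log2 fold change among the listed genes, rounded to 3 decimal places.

4.195

log2(1702/835.4) = 1.027  (HOXA3)
log2(1.781/27.49) = -3.948  (PTEN9)
log2(8.490/94.52) = -3.477  (EGR12)
log2(98.10/859.7) = -3.132  (PTEN7)
log2(0.151/2.766) = -4.195  (MAPK7)
The largest magnitude belongs to MAPK7.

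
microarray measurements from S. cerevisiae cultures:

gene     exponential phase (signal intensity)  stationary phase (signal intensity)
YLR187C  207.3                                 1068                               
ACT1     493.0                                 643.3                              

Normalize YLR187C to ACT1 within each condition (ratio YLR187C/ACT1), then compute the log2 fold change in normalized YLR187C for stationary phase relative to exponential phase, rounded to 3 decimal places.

1.981

YLR187C/ACT1 (exponential phase) = 207.3 / 493.0 = 0.42049
YLR187C/ACT1 (stationary phase) = 1068 / 643.3 = 1.6602
Fold change = 1.6602 / 0.42049 = 3.9483
log2(3.9483) = 1.9812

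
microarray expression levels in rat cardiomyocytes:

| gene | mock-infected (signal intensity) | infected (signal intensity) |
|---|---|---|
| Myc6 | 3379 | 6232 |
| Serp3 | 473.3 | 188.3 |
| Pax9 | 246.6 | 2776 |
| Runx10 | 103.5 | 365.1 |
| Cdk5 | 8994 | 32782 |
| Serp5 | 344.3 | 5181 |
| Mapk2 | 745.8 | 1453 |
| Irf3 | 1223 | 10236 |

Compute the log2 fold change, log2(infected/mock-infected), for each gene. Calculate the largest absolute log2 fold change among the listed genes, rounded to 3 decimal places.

log2(6232/3379) = 0.883  (Myc6)
log2(188.3/473.3) = -1.330  (Serp3)
log2(2776/246.6) = 3.493  (Pax9)
log2(365.1/103.5) = 1.819  (Runx10)
log2(32782/8994) = 1.866  (Cdk5)
log2(5181/344.3) = 3.911  (Serp5)
log2(1453/745.8) = 0.962  (Mapk2)
log2(10236/1223) = 3.065  (Irf3)
The largest magnitude belongs to Serp5.

3.911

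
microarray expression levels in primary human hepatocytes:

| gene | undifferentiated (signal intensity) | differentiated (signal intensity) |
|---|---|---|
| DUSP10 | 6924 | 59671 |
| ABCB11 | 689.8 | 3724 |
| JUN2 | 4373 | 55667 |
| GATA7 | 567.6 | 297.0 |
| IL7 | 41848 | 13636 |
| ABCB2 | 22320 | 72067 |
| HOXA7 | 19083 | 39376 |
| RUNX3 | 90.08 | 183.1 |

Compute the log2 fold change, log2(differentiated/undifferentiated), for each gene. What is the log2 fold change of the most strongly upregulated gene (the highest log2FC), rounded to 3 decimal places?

log2(59671/6924) = 3.107  (DUSP10)
log2(3724/689.8) = 2.433  (ABCB11)
log2(55667/4373) = 3.670  (JUN2)
log2(297.0/567.6) = -0.934  (GATA7)
log2(13636/41848) = -1.618  (IL7)
log2(72067/22320) = 1.691  (ABCB2)
log2(39376/19083) = 1.045  (HOXA7)
log2(183.1/90.08) = 1.023  (RUNX3)
JUN2 is most strongly upregulated.

3.670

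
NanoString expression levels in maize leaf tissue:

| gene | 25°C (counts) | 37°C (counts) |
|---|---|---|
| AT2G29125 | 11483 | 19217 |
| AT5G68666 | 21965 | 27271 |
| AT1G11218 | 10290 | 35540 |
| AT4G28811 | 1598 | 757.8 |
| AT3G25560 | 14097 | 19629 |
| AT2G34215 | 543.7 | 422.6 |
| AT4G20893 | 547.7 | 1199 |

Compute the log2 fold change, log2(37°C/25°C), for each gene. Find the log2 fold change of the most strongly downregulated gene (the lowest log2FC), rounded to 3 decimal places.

log2(19217/11483) = 0.743  (AT2G29125)
log2(27271/21965) = 0.312  (AT5G68666)
log2(35540/10290) = 1.788  (AT1G11218)
log2(757.8/1598) = -1.076  (AT4G28811)
log2(19629/14097) = 0.478  (AT3G25560)
log2(422.6/543.7) = -0.364  (AT2G34215)
log2(1199/547.7) = 1.130  (AT4G20893)
AT4G28811 is most strongly downregulated.

-1.076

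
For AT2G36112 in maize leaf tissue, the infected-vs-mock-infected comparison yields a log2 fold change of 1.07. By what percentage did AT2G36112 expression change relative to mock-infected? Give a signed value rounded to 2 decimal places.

109.94%

Fold change = 2^(1.07) = 2.0994
Percent change = (FC − 1) × 100% = (2.0994 − 1) × 100 = 109.94%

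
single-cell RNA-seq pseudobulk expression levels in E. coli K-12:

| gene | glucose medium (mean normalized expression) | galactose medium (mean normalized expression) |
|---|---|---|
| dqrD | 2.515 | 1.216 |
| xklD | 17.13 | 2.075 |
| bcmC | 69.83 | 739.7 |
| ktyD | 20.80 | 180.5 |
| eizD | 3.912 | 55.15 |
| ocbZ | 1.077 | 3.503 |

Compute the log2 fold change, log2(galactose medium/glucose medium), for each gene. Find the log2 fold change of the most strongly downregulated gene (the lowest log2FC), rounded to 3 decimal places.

-3.045

log2(1.216/2.515) = -1.048  (dqrD)
log2(2.075/17.13) = -3.045  (xklD)
log2(739.7/69.83) = 3.405  (bcmC)
log2(180.5/20.80) = 3.117  (ktyD)
log2(55.15/3.912) = 3.817  (eizD)
log2(3.503/1.077) = 1.702  (ocbZ)
xklD is most strongly downregulated.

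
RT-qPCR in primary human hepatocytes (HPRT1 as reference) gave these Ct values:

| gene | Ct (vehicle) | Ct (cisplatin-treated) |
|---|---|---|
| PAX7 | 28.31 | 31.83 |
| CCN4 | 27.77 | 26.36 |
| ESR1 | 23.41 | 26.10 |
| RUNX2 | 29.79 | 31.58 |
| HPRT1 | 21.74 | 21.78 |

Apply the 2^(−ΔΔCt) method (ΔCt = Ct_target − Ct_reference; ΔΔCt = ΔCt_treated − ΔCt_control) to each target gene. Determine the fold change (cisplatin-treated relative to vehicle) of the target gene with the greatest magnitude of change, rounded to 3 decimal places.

0.090

PAX7: ΔΔCt = (31.83−21.78) − (28.31−21.74) = 10.05 − 6.57 = 3.48; fold change = 2^-3.48 = 0.090
CCN4: ΔΔCt = (26.36−21.78) − (27.77−21.74) = 4.58 − 6.03 = -1.45; fold change = 2^1.45 = 2.732
ESR1: ΔΔCt = (26.10−21.78) − (23.41−21.74) = 4.32 − 1.67 = 2.65; fold change = 2^-2.65 = 0.159
RUNX2: ΔΔCt = (31.58−21.78) − (29.79−21.74) = 9.80 − 8.05 = 1.75; fold change = 2^-1.75 = 0.297
PAX7 has the largest |ΔΔCt| = 3.48.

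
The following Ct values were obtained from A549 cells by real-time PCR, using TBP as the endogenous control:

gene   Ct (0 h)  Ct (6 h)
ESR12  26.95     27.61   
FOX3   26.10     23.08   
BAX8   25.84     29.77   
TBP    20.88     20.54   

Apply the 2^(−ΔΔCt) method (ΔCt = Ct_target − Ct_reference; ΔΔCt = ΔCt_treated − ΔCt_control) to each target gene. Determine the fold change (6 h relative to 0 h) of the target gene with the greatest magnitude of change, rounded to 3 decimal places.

0.052

ESR12: ΔΔCt = (27.61−20.54) − (26.95−20.88) = 7.07 − 6.07 = 1.00; fold change = 2^-1.00 = 0.500
FOX3: ΔΔCt = (23.08−20.54) − (26.10−20.88) = 2.54 − 5.22 = -2.68; fold change = 2^2.68 = 6.409
BAX8: ΔΔCt = (29.77−20.54) − (25.84−20.88) = 9.23 − 4.96 = 4.27; fold change = 2^-4.27 = 0.052
BAX8 has the largest |ΔΔCt| = 4.27.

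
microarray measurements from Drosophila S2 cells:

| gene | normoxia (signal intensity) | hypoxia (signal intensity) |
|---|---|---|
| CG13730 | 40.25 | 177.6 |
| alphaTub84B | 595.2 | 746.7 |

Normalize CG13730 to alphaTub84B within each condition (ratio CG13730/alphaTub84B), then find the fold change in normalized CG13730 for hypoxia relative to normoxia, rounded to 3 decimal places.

CG13730/alphaTub84B (normoxia) = 40.25 / 595.2 = 0.067624
CG13730/alphaTub84B (hypoxia) = 177.6 / 746.7 = 0.23785
Fold change = 0.23785 / 0.067624 = 3.5172

3.517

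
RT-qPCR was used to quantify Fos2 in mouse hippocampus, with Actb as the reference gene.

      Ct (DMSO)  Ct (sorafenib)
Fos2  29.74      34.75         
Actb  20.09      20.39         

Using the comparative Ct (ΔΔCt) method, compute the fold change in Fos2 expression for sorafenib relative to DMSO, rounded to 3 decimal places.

0.038

ΔCt(DMSO) = 29.740 − 20.090 = 9.650
ΔCt(sorafenib) = 34.750 − 20.390 = 14.360
ΔΔCt = 14.360 − 9.650 = 4.710
Fold change = 2^(−4.710) = 0.0382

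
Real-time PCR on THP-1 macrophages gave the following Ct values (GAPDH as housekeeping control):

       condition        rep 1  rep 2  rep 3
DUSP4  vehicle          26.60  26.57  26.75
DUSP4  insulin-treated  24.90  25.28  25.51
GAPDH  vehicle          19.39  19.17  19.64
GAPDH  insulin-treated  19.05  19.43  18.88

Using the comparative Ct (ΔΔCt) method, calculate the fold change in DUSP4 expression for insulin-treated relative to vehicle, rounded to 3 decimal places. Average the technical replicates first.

Mean Ct: DUSP4 vehicle 26.640; DUSP4 insulin-treated 25.230; GAPDH vehicle 19.400; GAPDH insulin-treated 19.120
ΔCt(vehicle) = 26.640 − 19.400 = 7.240
ΔCt(insulin-treated) = 25.230 − 19.120 = 6.110
ΔΔCt = 6.110 − 7.240 = -1.130
Fold change = 2^(−(-1.130)) = 2^1.130 = 2.1886

2.189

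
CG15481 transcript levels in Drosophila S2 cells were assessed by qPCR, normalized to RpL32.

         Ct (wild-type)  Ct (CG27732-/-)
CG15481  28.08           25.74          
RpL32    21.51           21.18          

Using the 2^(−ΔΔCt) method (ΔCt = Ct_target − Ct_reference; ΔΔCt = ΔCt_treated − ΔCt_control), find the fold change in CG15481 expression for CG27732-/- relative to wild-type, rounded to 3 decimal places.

4.028

ΔCt(wild-type) = 28.080 − 21.510 = 6.570
ΔCt(CG27732-/-) = 25.740 − 21.180 = 4.560
ΔΔCt = 4.560 − 6.570 = -2.010
Fold change = 2^(−(-2.010)) = 2^2.010 = 4.0278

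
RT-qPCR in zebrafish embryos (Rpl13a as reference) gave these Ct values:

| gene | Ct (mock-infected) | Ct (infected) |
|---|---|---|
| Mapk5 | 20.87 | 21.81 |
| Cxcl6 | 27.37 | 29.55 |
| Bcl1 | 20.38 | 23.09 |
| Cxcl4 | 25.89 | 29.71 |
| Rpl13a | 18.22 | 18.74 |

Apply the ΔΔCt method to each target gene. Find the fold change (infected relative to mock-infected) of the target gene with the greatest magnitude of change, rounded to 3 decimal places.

Mapk5: ΔΔCt = (21.81−18.74) − (20.87−18.22) = 3.07 − 2.65 = 0.42; fold change = 2^-0.42 = 0.747
Cxcl6: ΔΔCt = (29.55−18.74) − (27.37−18.22) = 10.81 − 9.15 = 1.66; fold change = 2^-1.66 = 0.316
Bcl1: ΔΔCt = (23.09−18.74) − (20.38−18.22) = 4.35 − 2.16 = 2.19; fold change = 2^-2.19 = 0.219
Cxcl4: ΔΔCt = (29.71−18.74) − (25.89−18.22) = 10.97 − 7.67 = 3.30; fold change = 2^-3.30 = 0.102
Cxcl4 has the largest |ΔΔCt| = 3.30.

0.102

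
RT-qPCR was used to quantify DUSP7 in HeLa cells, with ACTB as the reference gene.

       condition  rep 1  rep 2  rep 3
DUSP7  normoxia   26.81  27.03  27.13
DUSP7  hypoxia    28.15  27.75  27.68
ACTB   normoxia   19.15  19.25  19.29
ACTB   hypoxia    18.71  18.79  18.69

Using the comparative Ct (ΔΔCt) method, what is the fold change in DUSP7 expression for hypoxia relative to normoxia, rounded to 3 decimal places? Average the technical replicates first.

0.387

Mean Ct: DUSP7 normoxia 26.990; DUSP7 hypoxia 27.860; ACTB normoxia 19.230; ACTB hypoxia 18.730
ΔCt(normoxia) = 26.990 − 19.230 = 7.760
ΔCt(hypoxia) = 27.860 − 18.730 = 9.130
ΔΔCt = 9.130 − 7.760 = 1.370
Fold change = 2^(−1.370) = 0.3869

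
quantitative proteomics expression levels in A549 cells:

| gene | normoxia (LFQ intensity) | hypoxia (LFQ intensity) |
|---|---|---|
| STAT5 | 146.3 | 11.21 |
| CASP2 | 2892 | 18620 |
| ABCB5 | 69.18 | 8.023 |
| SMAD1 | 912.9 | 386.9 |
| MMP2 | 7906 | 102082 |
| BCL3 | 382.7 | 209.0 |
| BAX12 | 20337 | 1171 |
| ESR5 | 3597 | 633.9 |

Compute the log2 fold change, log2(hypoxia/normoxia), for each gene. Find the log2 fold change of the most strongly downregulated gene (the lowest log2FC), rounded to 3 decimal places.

-4.118

log2(11.21/146.3) = -3.706  (STAT5)
log2(18620/2892) = 2.687  (CASP2)
log2(8.023/69.18) = -3.108  (ABCB5)
log2(386.9/912.9) = -1.238  (SMAD1)
log2(102082/7906) = 3.691  (MMP2)
log2(209.0/382.7) = -0.873  (BCL3)
log2(1171/20337) = -4.118  (BAX12)
log2(633.9/3597) = -2.504  (ESR5)
BAX12 is most strongly downregulated.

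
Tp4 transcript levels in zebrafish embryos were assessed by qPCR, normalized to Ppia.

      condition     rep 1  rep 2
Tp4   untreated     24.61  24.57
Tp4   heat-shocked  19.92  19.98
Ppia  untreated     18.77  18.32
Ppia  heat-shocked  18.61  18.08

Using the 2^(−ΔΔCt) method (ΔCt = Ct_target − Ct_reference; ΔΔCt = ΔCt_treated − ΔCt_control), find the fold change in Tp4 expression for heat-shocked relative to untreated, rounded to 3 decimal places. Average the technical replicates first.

Mean Ct: Tp4 untreated 24.590; Tp4 heat-shocked 19.950; Ppia untreated 18.545; Ppia heat-shocked 18.345
ΔCt(untreated) = 24.590 − 18.545 = 6.045
ΔCt(heat-shocked) = 19.950 − 18.345 = 1.605
ΔΔCt = 1.605 − 6.045 = -4.440
Fold change = 2^(−(-4.440)) = 2^4.440 = 21.7057

21.706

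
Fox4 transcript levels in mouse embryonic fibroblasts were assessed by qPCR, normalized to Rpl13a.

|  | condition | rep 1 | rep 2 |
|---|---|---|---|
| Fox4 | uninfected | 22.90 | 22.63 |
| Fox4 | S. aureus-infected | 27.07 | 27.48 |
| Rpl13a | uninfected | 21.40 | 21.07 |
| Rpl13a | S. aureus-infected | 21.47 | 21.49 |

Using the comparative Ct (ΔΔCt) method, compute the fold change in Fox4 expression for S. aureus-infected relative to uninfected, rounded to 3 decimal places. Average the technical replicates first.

Mean Ct: Fox4 uninfected 22.765; Fox4 S. aureus-infected 27.275; Rpl13a uninfected 21.235; Rpl13a S. aureus-infected 21.480
ΔCt(uninfected) = 22.765 − 21.235 = 1.530
ΔCt(S. aureus-infected) = 27.275 − 21.480 = 5.795
ΔΔCt = 5.795 − 1.530 = 4.265
Fold change = 2^(−4.265) = 0.0520

0.052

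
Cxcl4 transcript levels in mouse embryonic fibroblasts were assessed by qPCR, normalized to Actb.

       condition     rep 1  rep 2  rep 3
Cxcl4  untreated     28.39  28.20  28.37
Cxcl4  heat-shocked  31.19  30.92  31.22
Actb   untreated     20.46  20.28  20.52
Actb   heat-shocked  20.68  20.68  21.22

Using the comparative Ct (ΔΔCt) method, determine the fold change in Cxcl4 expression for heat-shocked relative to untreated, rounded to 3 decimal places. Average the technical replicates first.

0.196

Mean Ct: Cxcl4 untreated 28.320; Cxcl4 heat-shocked 31.110; Actb untreated 20.420; Actb heat-shocked 20.860
ΔCt(untreated) = 28.320 − 20.420 = 7.900
ΔCt(heat-shocked) = 31.110 − 20.860 = 10.250
ΔΔCt = 10.250 − 7.900 = 2.350
Fold change = 2^(−2.350) = 0.1961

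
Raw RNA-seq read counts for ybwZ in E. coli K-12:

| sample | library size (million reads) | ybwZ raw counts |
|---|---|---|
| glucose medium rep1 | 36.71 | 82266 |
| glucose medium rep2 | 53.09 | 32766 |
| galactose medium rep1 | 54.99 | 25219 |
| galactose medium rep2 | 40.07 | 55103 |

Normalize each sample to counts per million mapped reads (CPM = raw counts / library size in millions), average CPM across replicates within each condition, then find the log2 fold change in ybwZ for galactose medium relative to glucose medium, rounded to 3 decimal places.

-0.640

CPM(glucose medium rep1) = 82266 / 36.71 = 2240.9698
CPM(glucose medium rep2) = 32766 / 53.09 = 617.1784
CPM(galactose medium rep1) = 25219 / 54.99 = 458.6107
CPM(galactose medium rep2) = 55103 / 40.07 = 1375.1685
mean CPM(glucose medium) = 1429.0741; mean CPM(galactose medium) = 916.8896
Fold change = 916.8896 / 1429.0741 = 0.64160
log2(0.64160) = -0.6403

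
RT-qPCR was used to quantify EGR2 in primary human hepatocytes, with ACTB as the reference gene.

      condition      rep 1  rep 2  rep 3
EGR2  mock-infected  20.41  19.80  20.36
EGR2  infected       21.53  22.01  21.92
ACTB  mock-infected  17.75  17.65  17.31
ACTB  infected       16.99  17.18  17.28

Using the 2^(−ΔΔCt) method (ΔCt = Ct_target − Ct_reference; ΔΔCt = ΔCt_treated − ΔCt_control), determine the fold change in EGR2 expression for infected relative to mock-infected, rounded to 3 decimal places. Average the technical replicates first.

Mean Ct: EGR2 mock-infected 20.190; EGR2 infected 21.820; ACTB mock-infected 17.570; ACTB infected 17.150
ΔCt(mock-infected) = 20.190 − 17.570 = 2.620
ΔCt(infected) = 21.820 − 17.150 = 4.670
ΔΔCt = 4.670 − 2.620 = 2.050
Fold change = 2^(−2.050) = 0.2415

0.241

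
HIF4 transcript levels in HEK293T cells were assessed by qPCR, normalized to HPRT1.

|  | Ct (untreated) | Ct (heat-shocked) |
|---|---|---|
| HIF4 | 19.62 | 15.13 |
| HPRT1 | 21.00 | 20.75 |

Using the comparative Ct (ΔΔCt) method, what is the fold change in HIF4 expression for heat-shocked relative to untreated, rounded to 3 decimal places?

ΔCt(untreated) = 19.620 − 21.000 = -1.380
ΔCt(heat-shocked) = 15.130 − 20.750 = -5.620
ΔΔCt = -5.620 − (-1.380) = -4.240
Fold change = 2^(−(-4.240)) = 2^4.240 = 18.8959

18.896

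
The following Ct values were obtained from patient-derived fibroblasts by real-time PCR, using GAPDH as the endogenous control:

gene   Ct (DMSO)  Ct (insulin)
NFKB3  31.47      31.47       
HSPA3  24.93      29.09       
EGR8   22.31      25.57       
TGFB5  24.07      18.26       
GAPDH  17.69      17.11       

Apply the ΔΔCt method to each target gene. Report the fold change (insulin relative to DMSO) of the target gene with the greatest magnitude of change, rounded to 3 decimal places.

NFKB3: ΔΔCt = (31.47−17.11) − (31.47−17.69) = 14.36 − 13.78 = 0.58; fold change = 2^-0.58 = 0.669
HSPA3: ΔΔCt = (29.09−17.11) − (24.93−17.69) = 11.98 − 7.24 = 4.74; fold change = 2^-4.74 = 0.037
EGR8: ΔΔCt = (25.57−17.11) − (22.31−17.69) = 8.46 − 4.62 = 3.84; fold change = 2^-3.84 = 0.070
TGFB5: ΔΔCt = (18.26−17.11) − (24.07−17.69) = 1.15 − 6.38 = -5.23; fold change = 2^5.23 = 37.531
TGFB5 has the largest |ΔΔCt| = 5.23.

37.531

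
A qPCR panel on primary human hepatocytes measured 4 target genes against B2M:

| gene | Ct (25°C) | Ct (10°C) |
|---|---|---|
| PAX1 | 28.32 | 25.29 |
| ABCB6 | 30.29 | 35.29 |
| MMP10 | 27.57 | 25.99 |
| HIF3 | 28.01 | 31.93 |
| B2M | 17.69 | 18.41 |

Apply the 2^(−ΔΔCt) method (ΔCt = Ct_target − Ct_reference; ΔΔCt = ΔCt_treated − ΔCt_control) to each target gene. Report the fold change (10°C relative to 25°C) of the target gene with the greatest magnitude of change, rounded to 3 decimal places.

PAX1: ΔΔCt = (25.29−18.41) − (28.32−17.69) = 6.88 − 10.63 = -3.75; fold change = 2^3.75 = 13.454
ABCB6: ΔΔCt = (35.29−18.41) − (30.29−17.69) = 16.88 − 12.60 = 4.28; fold change = 2^-4.28 = 0.051
MMP10: ΔΔCt = (25.99−18.41) − (27.57−17.69) = 7.58 − 9.88 = -2.30; fold change = 2^2.30 = 4.925
HIF3: ΔΔCt = (31.93−18.41) − (28.01−17.69) = 13.52 − 10.32 = 3.20; fold change = 2^-3.20 = 0.109
ABCB6 has the largest |ΔΔCt| = 4.28.

0.051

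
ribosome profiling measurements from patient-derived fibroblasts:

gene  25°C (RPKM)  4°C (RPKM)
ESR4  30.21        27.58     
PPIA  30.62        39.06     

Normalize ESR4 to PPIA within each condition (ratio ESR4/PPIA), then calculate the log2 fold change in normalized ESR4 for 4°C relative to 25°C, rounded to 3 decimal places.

ESR4/PPIA (25°C) = 30.21 / 30.62 = 0.98661
ESR4/PPIA (4°C) = 27.58 / 39.06 = 0.70609
Fold change = 0.70609 / 0.98661 = 0.7157
log2(0.7157) = -0.4826

-0.483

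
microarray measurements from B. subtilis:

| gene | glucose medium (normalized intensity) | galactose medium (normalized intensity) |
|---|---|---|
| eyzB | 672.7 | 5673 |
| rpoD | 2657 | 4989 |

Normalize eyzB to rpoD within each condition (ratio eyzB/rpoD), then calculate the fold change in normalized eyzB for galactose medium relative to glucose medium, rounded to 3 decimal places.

eyzB/rpoD (glucose medium) = 672.7 / 2657 = 0.25318
eyzB/rpoD (galactose medium) = 5673 / 4989 = 1.1371
Fold change = 1.1371 / 0.25318 = 4.4913

4.491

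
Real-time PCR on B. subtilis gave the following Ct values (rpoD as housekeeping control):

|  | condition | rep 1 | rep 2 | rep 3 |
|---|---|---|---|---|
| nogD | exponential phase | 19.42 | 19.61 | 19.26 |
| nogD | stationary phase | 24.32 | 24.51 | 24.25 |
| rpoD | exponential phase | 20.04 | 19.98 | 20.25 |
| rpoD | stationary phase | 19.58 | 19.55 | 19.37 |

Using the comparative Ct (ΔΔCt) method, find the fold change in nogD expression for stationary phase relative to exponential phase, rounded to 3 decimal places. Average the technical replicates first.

Mean Ct: nogD exponential phase 19.430; nogD stationary phase 24.360; rpoD exponential phase 20.090; rpoD stationary phase 19.500
ΔCt(exponential phase) = 19.430 − 20.090 = -0.660
ΔCt(stationary phase) = 24.360 − 19.500 = 4.860
ΔΔCt = 4.860 − (-0.660) = 5.520
Fold change = 2^(−5.520) = 0.0218

0.022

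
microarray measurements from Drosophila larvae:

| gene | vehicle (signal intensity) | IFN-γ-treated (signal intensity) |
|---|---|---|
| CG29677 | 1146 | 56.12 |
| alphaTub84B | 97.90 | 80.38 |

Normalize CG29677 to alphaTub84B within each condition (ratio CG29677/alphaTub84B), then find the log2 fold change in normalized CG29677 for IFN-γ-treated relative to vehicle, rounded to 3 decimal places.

CG29677/alphaTub84B (vehicle) = 1146 / 97.90 = 11.706
CG29677/alphaTub84B (IFN-γ-treated) = 56.12 / 80.38 = 0.69818
Fold change = 0.69818 / 11.706 = 0.0596
log2(0.0596) = -4.0675

-4.067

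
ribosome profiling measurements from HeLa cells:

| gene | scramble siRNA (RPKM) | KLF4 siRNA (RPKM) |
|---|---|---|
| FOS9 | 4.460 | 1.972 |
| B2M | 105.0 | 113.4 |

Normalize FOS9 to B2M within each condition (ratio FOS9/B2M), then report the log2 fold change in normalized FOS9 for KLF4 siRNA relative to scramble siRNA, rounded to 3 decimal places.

FOS9/B2M (scramble siRNA) = 4.460 / 105.0 = 0.042476
FOS9/B2M (KLF4 siRNA) = 1.972 / 113.4 = 0.01739
Fold change = 0.01739 / 0.042476 = 0.4094
log2(0.4094) = -1.2884

-1.288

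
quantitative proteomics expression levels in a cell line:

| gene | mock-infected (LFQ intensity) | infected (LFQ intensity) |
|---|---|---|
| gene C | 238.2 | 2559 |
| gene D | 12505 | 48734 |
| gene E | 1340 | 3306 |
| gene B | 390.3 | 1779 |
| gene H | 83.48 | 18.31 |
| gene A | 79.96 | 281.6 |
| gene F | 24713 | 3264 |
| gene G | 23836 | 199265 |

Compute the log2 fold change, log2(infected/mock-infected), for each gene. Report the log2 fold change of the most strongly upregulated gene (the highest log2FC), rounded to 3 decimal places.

log2(2559/238.2) = 3.425  (gene C)
log2(48734/12505) = 1.962  (gene D)
log2(3306/1340) = 1.303  (gene E)
log2(1779/390.3) = 2.188  (gene B)
log2(18.31/83.48) = -2.189  (gene H)
log2(281.6/79.96) = 1.816  (gene A)
log2(3264/24713) = -2.921  (gene F)
log2(199265/23836) = 3.063  (gene G)
gene C is most strongly upregulated.

3.425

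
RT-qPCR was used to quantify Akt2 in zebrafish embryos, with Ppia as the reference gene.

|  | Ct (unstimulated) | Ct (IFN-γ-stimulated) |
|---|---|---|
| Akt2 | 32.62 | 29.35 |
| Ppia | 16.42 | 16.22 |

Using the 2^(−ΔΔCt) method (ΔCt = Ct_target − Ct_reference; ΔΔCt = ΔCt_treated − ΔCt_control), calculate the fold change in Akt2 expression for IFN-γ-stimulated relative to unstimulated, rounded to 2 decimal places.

8.40

ΔCt(unstimulated) = 32.620 − 16.420 = 16.200
ΔCt(IFN-γ-stimulated) = 29.350 − 16.220 = 13.130
ΔΔCt = 13.130 − 16.200 = -3.070
Fold change = 2^(−(-3.070)) = 2^3.070 = 8.398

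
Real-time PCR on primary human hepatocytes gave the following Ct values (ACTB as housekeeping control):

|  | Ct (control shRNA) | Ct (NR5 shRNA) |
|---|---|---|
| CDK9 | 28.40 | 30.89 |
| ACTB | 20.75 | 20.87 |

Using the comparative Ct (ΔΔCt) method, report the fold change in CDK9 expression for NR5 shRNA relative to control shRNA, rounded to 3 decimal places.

ΔCt(control shRNA) = 28.400 − 20.750 = 7.650
ΔCt(NR5 shRNA) = 30.890 − 20.870 = 10.020
ΔΔCt = 10.020 − 7.650 = 2.370
Fold change = 2^(−2.370) = 0.1934

0.193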